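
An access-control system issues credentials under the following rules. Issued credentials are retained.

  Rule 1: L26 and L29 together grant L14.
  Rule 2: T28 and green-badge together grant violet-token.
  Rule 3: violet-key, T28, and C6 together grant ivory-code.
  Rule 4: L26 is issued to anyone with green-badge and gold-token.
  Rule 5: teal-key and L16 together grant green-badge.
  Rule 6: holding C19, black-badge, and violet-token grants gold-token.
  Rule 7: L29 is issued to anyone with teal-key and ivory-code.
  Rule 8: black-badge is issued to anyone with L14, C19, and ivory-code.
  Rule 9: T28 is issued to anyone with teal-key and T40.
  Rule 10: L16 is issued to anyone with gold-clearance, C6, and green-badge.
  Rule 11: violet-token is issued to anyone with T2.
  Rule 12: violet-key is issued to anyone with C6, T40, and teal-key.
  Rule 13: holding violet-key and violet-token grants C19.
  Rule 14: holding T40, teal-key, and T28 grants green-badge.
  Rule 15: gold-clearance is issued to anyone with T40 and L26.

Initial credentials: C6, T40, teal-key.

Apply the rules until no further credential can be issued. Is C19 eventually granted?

Holding C6, T40, and teal-key grants violet-key (Rule 12).
Holding teal-key and T40 grants T28 (Rule 9).
Holding T40, teal-key, and T28 grants green-badge (Rule 14).
Holding T28 and green-badge grants violet-token (Rule 2).
Holding violet-key and violet-token grants C19 (Rule 13).

Yes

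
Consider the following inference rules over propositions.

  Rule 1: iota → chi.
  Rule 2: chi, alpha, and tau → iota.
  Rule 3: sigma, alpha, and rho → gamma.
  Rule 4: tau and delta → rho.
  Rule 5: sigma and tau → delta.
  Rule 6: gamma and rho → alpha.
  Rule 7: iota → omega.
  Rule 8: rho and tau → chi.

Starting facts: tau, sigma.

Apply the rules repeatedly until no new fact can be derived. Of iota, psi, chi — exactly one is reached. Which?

sigma and tau hold, so delta follows (Rule 5).
tau and delta hold, so rho follows (Rule 4).
From rho and tau, Rule 8 gives chi.
iota would need chi, alpha, and tau (Rule 2), but alpha is never established. No rule produces psi, and it is not given.

chi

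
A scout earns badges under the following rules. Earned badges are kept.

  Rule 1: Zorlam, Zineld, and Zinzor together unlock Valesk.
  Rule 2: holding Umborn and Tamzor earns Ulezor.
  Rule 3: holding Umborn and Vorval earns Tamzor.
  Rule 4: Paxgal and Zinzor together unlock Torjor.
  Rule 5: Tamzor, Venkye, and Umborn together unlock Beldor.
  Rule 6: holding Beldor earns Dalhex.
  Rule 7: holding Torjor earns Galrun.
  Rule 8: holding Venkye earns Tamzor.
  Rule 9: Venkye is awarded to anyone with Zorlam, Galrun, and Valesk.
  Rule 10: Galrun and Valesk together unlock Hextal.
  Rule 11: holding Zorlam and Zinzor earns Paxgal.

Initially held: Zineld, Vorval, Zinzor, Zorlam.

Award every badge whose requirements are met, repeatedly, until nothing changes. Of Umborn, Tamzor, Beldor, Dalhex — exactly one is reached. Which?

With Zorlam, Zineld, and Zinzor, Valesk is earned (Rule 1).
With Zorlam and Zinzor, Paxgal is earned (Rule 11).
With Paxgal and Zinzor, Torjor is earned (Rule 4).
With Torjor, Galrun is earned (Rule 7).
With Zorlam, Galrun, and Valesk, Venkye is earned (Rule 9).
With Venkye, Tamzor is earned (Rule 8).
No rule produces Umborn, and it is not given. Dalhex would need Beldor (Rule 6), but Beldor is never earned. Beldor would need Tamzor, Venkye, and Umborn (Rule 5), but Umborn is never earned.

Tamzor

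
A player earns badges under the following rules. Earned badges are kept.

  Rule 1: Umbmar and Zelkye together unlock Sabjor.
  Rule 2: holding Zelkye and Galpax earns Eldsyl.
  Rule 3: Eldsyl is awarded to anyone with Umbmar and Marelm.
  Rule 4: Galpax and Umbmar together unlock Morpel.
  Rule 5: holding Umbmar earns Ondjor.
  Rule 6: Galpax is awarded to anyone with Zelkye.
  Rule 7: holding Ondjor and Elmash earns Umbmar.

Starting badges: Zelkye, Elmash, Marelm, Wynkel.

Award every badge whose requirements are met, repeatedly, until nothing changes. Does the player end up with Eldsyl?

Yes

With Zelkye, Galpax is earned (Rule 6).
With Zelkye and Galpax, Eldsyl is earned (Rule 2).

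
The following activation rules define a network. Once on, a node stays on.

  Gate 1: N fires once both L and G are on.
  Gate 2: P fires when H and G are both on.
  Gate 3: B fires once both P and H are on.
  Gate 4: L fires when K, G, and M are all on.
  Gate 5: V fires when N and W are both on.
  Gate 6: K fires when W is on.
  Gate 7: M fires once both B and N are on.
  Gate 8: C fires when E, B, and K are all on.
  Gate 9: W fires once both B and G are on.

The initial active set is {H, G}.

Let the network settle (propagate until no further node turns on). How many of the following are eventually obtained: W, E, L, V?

1

Gate 2: H and G on → P on.
Gate 3: P and H on → B on.
B and G are on, so W fires (Gate 9).
W: reached.
No rule produces E, and it is not given.
L would need K, G, and M (Gate 4), but M never turns on.
V would need N and W (Gate 5), but N never turns on.
Reached: W — 1 of the 4.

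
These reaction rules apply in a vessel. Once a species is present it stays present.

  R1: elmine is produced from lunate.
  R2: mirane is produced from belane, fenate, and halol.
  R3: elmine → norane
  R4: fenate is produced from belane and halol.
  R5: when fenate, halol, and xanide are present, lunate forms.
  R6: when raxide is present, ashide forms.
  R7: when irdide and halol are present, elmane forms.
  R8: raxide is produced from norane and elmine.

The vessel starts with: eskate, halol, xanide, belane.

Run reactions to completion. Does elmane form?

No

elmane would need irdide and halol (R7), but irdide never forms.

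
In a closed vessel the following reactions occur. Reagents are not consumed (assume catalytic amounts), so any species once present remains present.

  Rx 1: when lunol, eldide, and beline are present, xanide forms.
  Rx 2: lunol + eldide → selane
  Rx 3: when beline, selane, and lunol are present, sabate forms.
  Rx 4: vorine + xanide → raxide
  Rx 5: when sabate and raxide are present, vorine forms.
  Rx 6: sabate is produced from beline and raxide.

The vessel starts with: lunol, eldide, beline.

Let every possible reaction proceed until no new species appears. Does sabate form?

lunol and eldide present → selane forms (Rx 2).
beline, selane, and lunol present → sabate forms (Rx 3).

Yes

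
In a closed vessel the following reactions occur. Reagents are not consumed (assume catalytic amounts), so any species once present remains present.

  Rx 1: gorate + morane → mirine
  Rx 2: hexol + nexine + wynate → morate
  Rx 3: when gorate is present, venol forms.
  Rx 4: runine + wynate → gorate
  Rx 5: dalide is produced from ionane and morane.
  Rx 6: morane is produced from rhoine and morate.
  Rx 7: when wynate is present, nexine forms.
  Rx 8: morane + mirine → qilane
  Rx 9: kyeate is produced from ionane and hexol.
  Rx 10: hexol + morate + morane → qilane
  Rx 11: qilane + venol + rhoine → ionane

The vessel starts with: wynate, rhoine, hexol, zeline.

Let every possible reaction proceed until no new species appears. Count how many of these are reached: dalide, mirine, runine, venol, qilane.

1

wynate present → nexine forms (Rx 7).
hexol, nexine, and wynate present → morate forms (Rx 2).
rhoine and morate present → morane forms (Rx 6).
hexol, morate, and morane present → qilane forms (Rx 10).
dalide would need ionane and morane (Rx 5), but ionane never forms.
mirine would need gorate and morane (Rx 1), but gorate never forms.
No rule produces runine, and it is not given.
venol would need gorate (Rx 3), but gorate never forms.
qilane: reached.
Reached: qilane — 1 of the 5.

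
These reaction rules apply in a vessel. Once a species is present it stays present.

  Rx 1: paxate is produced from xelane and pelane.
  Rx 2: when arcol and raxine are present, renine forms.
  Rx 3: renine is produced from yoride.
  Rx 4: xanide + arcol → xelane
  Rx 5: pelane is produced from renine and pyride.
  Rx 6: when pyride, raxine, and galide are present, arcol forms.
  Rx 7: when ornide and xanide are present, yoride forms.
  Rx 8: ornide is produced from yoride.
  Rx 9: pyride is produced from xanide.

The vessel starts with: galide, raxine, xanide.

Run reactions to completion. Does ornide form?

No

ornide would need yoride (Rx 8), but yoride never forms.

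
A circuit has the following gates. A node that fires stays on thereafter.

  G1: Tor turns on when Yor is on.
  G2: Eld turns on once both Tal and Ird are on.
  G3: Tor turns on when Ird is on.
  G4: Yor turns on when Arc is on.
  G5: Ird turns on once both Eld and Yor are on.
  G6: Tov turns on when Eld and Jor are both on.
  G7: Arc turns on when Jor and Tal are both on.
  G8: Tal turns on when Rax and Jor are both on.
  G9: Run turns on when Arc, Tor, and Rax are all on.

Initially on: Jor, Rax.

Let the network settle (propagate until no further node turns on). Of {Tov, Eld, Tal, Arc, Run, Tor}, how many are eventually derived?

G8: Rax and Jor on → Tal on.
Jor and Tal are on, so Arc turns on (G7).
Arc is on, so Yor turns on (G4).
Yor is on, so Tor turns on (G1).
Arc, Tor, and Rax are on, so Run turns on (G9).
Tov would need Eld and Jor (G6), but Eld never turns on.
Eld would need Tal and Ird (G2), but Ird never turns on.
Tal: reached.
Arc: reached.
Run: reached.
Tor: reached.
Reached: Tal, Arc, Run, and Tor — 4 of the 6.

4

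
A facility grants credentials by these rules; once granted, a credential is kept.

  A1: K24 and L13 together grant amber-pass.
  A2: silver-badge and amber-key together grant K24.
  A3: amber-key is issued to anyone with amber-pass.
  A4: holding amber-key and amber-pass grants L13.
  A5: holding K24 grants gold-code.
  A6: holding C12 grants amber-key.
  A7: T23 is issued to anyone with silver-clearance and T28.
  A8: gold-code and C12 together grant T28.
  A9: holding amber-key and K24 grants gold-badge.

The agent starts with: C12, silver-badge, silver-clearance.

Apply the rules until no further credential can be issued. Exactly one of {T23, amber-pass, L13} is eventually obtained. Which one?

T23

Holding C12 grants amber-key (A6).
Holding silver-badge and amber-key grants K24 (A2).
Holding K24 grants gold-code (A5).
Holding gold-code and C12 grants T28 (A8).
Holding silver-clearance and T28 grants T23 (A7).
L13 would need amber-key and amber-pass (A4), but amber-pass is never granted. amber-pass would need K24 and L13 (A1), but L13 is never granted.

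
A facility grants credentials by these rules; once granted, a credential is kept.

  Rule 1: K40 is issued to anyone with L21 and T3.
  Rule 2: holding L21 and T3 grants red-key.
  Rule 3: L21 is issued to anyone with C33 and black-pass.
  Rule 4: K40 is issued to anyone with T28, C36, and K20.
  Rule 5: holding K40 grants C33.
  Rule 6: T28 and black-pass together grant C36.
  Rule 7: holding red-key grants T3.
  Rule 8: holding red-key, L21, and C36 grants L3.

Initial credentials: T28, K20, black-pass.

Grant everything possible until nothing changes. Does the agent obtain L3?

No

L3 would need red-key, L21, and C36 (Rule 8), but red-key is never granted.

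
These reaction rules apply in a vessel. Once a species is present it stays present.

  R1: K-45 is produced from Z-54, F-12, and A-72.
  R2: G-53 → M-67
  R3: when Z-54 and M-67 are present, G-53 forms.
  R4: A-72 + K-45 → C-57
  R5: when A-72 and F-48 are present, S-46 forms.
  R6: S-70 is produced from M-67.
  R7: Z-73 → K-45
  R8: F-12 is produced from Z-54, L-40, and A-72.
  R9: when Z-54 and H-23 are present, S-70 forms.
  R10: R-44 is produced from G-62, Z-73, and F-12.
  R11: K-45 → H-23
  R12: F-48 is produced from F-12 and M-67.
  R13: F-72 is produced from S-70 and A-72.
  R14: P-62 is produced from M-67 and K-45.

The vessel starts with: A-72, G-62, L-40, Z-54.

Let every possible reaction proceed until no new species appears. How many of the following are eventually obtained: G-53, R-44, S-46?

G-53 would need Z-54 and M-67 (R3), but M-67 never forms.
R-44 would need G-62, Z-73, and F-12 (R10), but Z-73 never forms.
S-46 would need A-72 and F-48 (R5), but F-48 never forms.
None of the 3 are reached.

0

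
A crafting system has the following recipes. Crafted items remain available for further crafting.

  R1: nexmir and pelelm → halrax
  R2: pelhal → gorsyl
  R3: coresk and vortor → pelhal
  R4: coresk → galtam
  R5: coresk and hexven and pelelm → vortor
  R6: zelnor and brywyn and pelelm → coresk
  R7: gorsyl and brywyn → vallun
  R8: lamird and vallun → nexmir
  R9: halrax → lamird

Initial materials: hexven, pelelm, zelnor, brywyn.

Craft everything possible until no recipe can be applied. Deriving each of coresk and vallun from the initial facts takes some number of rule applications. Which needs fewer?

coresk

coresk: Using R6, zelnor, brywyn, and pelelm make coresk. [1 rule application]
vallun: zelnor and brywyn and pelelm → coresk (R6). Using R5, coresk, hexven, and pelelm make vortor. Using R3, coresk and vortor make pelhal. Using R2, pelhal makes gorsyl. gorsyl and brywyn → vallun (R7). [5 rule applications]
coresk needs fewer.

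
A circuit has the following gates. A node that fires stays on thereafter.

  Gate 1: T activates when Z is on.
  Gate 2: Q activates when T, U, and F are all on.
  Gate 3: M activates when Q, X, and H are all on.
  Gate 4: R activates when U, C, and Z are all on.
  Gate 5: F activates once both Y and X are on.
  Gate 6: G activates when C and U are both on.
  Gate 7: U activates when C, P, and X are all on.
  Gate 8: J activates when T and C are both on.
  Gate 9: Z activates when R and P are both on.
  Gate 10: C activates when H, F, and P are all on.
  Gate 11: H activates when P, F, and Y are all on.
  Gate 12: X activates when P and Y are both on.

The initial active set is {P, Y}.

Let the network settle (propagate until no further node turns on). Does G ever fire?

Yes

Gate 12: P and Y on → X on.
Y and X are on, so F activates (Gate 5).
P, F, and Y are on, so H activates (Gate 11).
Gate 10: H, F, and P on → C on.
Gate 7: C, P, and X on → U on.
Gate 6: C and U on → G on.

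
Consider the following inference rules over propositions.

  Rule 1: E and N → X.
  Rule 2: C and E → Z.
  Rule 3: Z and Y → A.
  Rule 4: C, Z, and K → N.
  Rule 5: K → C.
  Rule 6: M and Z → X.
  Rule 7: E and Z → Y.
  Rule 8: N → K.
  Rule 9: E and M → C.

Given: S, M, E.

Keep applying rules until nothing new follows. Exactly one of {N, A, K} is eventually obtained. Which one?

From E and M, Rule 9 gives C.
From C and E, Rule 2 gives Z.
From E and Z, Rule 7 gives Y.
Z and Y hold, so A follows (Rule 3).
K would need N (Rule 8), but N is never established. N would need C, Z, and K (Rule 4), but K is never established.

A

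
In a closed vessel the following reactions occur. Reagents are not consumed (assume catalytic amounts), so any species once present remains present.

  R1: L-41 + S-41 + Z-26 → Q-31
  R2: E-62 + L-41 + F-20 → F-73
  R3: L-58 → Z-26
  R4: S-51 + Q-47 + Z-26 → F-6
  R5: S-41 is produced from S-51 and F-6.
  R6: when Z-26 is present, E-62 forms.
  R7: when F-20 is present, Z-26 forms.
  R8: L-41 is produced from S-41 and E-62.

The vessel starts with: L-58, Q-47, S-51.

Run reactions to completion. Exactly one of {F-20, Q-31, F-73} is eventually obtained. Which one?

Q-31

L-58 present → Z-26 forms (R3).
S-51, Q-47, and Z-26 present → F-6 forms (R4).
Z-26 present → E-62 forms (R6).
S-51 and F-6 present → S-41 forms (R5).
S-41 and E-62 present → L-41 forms (R8).
L-41, S-41, and Z-26 present → Q-31 forms (R1).
F-73 would need E-62, L-41, and F-20 (R2), but F-20 never forms. No rule produces F-20, and it is not given.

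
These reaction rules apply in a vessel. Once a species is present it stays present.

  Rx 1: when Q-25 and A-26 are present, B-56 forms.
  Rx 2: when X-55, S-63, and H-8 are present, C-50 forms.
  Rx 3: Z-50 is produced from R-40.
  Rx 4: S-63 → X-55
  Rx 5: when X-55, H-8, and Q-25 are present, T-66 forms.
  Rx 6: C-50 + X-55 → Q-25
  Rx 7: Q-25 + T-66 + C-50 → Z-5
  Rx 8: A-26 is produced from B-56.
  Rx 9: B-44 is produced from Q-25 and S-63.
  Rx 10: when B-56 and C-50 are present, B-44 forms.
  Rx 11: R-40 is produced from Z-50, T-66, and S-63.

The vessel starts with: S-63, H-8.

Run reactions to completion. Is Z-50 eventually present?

Z-50 would need R-40 (Rx 3), but R-40 never forms.

No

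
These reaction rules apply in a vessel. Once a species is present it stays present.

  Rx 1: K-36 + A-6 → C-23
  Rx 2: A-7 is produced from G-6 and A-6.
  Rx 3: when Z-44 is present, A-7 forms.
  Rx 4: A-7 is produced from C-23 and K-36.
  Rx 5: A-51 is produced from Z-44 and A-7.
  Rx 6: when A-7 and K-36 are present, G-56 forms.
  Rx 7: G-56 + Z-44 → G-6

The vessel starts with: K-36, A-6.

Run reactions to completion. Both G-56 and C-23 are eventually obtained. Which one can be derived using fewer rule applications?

C-23

C-23: K-36 and A-6 present → C-23 forms (Rx 1). [1 rule application]
G-56: K-36 and A-6 present → C-23 forms (Rx 1). C-23 and K-36 present → A-7 forms (Rx 4). A-7 and K-36 present → G-56 forms (Rx 6). [3 rule applications]
C-23 needs fewer.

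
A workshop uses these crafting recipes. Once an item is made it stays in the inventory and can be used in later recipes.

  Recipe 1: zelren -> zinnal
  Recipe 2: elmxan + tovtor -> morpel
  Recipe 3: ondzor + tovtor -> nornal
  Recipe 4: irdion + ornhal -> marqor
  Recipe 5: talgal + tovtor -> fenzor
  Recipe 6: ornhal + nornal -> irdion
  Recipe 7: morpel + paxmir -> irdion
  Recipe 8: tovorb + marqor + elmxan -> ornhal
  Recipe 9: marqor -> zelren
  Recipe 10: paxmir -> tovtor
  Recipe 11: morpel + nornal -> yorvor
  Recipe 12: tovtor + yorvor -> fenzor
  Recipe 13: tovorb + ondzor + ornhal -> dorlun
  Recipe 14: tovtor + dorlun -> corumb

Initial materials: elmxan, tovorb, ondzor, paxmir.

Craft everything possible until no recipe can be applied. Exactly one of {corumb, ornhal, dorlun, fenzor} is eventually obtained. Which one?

fenzor

Using Recipe 10, paxmir makes tovtor.
elmxan + tovtor -> morpel (Recipe 2).
Using Recipe 3, ondzor and tovtor make nornal.
morpel + nornal -> yorvor (Recipe 11).
Using Recipe 12, tovtor and yorvor make fenzor.
ornhal would need tovorb, marqor, and elmxan (Recipe 8), but marqor is never obtained. dorlun would need tovorb, ondzor, and ornhal (Recipe 13), but ornhal is never obtained. corumb would need tovtor and dorlun (Recipe 14), but dorlun is never obtained.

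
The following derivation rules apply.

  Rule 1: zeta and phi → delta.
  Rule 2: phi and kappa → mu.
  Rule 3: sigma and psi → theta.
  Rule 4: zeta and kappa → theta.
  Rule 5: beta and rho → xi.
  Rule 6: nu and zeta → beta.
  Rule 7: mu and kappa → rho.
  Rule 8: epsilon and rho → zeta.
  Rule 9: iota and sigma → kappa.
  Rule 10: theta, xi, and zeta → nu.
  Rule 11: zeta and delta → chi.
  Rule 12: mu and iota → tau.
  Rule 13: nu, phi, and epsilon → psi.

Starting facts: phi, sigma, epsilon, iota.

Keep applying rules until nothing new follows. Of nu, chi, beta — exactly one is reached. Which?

chi

From iota and sigma, Rule 9 gives kappa.
phi and kappa hold, so mu follows (Rule 2).
From mu and kappa, Rule 7 gives rho.
epsilon and rho hold, so zeta follows (Rule 8).
From zeta and phi, Rule 1 gives delta.
From zeta and delta, Rule 11 gives chi.
beta would need nu and zeta (Rule 6), but nu is never established. nu would need theta, xi, and zeta (Rule 10), but xi is never established.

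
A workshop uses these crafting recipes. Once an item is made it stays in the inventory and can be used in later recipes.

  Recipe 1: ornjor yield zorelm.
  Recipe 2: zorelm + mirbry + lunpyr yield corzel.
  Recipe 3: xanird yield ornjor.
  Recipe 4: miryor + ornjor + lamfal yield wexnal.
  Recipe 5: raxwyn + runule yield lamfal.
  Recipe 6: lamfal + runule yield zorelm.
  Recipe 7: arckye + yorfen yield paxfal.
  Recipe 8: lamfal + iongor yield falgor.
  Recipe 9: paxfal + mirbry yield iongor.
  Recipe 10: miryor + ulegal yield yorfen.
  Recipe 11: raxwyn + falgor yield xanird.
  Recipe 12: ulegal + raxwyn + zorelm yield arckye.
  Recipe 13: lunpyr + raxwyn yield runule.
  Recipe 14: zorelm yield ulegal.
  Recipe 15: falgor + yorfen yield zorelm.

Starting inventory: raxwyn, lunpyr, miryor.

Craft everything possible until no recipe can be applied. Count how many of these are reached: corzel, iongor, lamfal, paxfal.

Using Recipe 13, lunpyr and raxwyn make runule.
raxwyn + runule → lamfal (Recipe 5).
Using Recipe 6, lamfal and runule make zorelm.
Using Recipe 14, zorelm makes ulegal.
Using Recipe 12, ulegal, raxwyn, and zorelm make arckye.
Using Recipe 10, miryor and ulegal make yorfen.
arckye + yorfen → paxfal (Recipe 7).
corzel would need zorelm, mirbry, and lunpyr (Recipe 2), but mirbry is never obtained.
iongor would need paxfal and mirbry (Recipe 9), but mirbry is never obtained.
lamfal: reached.
paxfal: reached.
Reached: lamfal and paxfal — 2 of the 4.

2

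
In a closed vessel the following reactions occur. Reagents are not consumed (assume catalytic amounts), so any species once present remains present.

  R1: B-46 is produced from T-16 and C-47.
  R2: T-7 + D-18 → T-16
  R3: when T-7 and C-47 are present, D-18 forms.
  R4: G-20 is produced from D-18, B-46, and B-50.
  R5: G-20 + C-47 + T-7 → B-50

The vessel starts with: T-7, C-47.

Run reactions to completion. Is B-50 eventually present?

B-50 would need G-20, C-47, and T-7 (R5), but G-20 never forms.

No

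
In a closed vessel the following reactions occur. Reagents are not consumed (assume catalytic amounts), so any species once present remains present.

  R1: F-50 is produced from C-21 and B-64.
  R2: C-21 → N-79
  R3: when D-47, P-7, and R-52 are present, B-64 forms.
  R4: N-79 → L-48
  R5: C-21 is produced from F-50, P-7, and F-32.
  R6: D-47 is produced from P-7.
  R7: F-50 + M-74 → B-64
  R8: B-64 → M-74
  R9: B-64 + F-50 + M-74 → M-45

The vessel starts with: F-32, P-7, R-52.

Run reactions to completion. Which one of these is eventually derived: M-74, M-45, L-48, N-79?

M-74

P-7 present → D-47 forms (R6).
D-47, P-7, and R-52 present → B-64 forms (R3).
B-64 present → M-74 forms (R8).
L-48 would need N-79 (R4), but N-79 never forms. N-79 would need C-21 (R2), but C-21 never forms. M-45 would need B-64, F-50, and M-74 (R9), but F-50 never forms.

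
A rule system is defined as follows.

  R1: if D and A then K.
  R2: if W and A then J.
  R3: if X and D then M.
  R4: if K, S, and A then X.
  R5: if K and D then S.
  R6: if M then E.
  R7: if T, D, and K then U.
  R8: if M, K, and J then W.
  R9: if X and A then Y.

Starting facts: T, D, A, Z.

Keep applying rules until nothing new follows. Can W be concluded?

W would need M, K, and J (R8), but J is never established.

No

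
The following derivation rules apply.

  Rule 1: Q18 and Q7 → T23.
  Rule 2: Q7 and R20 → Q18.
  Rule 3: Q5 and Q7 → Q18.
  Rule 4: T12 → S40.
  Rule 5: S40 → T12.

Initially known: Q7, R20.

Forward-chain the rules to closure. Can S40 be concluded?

S40 would need T12 (Rule 4), but T12 is never established.

No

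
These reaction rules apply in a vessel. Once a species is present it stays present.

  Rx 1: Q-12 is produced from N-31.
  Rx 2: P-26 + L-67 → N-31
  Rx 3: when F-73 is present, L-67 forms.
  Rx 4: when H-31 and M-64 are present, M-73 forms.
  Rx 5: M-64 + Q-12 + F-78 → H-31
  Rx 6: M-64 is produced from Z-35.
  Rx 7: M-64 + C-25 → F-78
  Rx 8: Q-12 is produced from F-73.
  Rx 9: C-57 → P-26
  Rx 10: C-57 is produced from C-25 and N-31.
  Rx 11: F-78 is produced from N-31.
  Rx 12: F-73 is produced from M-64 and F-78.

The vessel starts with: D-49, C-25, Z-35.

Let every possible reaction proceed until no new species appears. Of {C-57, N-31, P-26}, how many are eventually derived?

C-57 would need C-25 and N-31 (Rx 10), but N-31 never forms.
N-31 would need P-26 and L-67 (Rx 2), but P-26 never forms.
P-26 would need C-57 (Rx 9), but C-57 never forms.
None of the 3 are reached.

0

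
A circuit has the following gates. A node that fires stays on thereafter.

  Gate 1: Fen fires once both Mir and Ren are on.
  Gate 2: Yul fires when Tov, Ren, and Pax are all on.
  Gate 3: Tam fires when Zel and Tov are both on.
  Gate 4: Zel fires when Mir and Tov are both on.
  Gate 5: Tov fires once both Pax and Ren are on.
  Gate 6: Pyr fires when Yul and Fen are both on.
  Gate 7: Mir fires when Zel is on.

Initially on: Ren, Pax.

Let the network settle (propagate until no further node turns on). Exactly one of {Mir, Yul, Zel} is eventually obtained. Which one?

Pax and Ren are on, so Tov fires (Gate 5).
Tov, Ren, and Pax are on, so Yul fires (Gate 2).
Zel would need Mir and Tov (Gate 4), but Mir never turns on. Mir would need Zel (Gate 7), but Zel never turns on.

Yul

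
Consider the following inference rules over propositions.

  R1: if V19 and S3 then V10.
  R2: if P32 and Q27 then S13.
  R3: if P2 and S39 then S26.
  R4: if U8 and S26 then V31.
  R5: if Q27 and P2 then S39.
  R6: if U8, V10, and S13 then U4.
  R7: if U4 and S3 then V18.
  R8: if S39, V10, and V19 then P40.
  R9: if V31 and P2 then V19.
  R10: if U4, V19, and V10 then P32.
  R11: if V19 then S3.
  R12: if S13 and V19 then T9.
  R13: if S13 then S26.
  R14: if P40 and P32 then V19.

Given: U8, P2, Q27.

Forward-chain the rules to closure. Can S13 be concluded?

No

S13 would need P32 and Q27 (R2), but P32 is never established.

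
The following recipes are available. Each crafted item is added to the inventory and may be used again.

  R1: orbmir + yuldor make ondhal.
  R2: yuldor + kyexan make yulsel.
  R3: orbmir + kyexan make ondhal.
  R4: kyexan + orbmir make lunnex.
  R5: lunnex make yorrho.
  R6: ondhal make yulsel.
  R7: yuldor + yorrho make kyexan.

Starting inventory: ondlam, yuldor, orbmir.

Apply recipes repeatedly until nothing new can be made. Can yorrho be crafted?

No

yorrho would need lunnex (R5), but lunnex is never obtained.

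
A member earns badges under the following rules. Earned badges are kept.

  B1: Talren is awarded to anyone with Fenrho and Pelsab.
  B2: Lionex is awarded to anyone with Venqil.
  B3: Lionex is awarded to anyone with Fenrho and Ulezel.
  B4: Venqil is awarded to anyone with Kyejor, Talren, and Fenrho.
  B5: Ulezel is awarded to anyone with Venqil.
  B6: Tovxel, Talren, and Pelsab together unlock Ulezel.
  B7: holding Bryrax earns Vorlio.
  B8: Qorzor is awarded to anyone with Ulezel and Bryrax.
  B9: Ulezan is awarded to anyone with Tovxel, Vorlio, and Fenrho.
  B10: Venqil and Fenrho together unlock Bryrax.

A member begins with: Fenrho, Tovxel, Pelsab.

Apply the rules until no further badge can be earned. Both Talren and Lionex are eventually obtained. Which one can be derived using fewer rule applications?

Talren: With Fenrho and Pelsab, Talren is earned (B1). [1 rule application]
Lionex: With Fenrho and Pelsab, Talren is earned (B1). With Tovxel, Talren, and Pelsab, Ulezel is earned (B6). With Fenrho and Ulezel, Lionex is earned (B3). [3 rule applications]
Talren needs fewer.

Talren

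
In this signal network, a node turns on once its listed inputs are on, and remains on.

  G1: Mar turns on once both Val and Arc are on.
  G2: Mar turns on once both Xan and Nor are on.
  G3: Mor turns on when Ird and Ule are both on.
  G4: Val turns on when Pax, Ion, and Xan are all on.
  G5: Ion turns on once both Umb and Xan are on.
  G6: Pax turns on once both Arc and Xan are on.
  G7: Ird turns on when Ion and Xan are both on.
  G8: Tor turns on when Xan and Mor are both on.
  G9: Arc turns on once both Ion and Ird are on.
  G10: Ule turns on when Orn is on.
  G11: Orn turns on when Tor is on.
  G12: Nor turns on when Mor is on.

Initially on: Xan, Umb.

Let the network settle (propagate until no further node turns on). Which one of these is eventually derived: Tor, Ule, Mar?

G5: Umb and Xan on → Ion on.
G7: Ion and Xan on → Ird on.
G9: Ion and Ird on → Arc on.
G6: Arc and Xan on → Pax on.
Pax, Ion, and Xan are on, so Val turns on (G4).
G1: Val and Arc on → Mar on.
Tor would need Xan and Mor (G8), but Mor never turns on. Ule would need Orn (G10), but Orn never turns on.

Mar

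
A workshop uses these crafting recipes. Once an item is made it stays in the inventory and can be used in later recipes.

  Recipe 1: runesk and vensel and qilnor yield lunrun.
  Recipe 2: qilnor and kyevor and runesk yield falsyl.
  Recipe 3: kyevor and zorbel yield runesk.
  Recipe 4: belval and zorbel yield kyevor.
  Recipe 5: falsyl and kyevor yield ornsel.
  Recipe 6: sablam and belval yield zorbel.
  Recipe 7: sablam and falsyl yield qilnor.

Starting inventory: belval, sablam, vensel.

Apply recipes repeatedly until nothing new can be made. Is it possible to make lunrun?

No

lunrun would need runesk, vensel, and qilnor (Recipe 1), but qilnor is never obtained.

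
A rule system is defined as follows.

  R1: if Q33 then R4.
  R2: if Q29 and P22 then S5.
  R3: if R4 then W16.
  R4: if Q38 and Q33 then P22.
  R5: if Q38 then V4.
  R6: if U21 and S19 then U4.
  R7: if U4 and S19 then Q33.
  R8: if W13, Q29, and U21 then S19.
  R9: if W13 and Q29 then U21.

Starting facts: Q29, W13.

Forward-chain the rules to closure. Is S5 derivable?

No

S5 would need Q29 and P22 (R2), but P22 is never established.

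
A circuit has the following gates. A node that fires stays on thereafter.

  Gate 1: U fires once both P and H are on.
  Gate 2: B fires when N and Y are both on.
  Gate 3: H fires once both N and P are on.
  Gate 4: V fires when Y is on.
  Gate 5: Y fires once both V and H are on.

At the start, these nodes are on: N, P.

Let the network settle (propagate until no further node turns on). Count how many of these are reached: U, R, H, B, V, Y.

2

Gate 3: N and P on → H on.
P and H are on, so U fires (Gate 1).
U: reached.
No rule produces R, and it is not given.
H: reached.
B would need N and Y (Gate 2), but Y never turns on.
V would need Y (Gate 4), but Y never turns on.
Y would need V and H (Gate 5), but V never turns on.
Reached: U and H — 2 of the 6.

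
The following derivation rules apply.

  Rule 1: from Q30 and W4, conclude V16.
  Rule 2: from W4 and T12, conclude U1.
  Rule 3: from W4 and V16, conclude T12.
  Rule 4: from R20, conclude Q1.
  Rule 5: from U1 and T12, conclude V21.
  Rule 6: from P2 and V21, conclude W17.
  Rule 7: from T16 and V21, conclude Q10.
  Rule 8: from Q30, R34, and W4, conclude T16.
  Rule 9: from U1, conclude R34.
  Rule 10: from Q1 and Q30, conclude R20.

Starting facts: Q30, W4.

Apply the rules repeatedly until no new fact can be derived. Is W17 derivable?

W17 would need P2 and V21 (Rule 6), but P2 is never established.

No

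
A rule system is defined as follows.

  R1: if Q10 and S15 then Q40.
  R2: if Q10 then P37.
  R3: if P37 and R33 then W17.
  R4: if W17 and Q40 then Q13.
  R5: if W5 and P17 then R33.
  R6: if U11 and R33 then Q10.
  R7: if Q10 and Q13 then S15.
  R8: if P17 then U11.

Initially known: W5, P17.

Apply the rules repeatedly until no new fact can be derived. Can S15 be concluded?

No

S15 would need Q10 and Q13 (R7), but Q13 is never established.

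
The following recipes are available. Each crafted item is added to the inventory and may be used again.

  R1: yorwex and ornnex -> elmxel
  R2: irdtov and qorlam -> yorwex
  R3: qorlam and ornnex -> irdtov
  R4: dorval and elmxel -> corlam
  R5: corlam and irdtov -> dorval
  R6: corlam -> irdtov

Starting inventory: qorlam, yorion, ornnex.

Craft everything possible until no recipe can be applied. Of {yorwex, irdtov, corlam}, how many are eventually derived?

2

qorlam and ornnex -> irdtov (R3).
irdtov and qorlam -> yorwex (R2).
yorwex: reached.
irdtov: reached.
corlam would need dorval and elmxel (R4), but dorval is never obtained.
Reached: yorwex and irdtov — 2 of the 3.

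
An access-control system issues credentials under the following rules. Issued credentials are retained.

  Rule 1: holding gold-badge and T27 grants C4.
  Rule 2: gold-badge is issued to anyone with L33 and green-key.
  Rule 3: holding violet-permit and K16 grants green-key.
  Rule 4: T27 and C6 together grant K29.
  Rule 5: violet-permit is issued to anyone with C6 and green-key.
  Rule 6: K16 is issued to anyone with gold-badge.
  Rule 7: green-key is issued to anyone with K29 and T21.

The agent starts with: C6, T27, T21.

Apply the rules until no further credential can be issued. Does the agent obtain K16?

No

K16 would need gold-badge (Rule 6), but gold-badge is never granted.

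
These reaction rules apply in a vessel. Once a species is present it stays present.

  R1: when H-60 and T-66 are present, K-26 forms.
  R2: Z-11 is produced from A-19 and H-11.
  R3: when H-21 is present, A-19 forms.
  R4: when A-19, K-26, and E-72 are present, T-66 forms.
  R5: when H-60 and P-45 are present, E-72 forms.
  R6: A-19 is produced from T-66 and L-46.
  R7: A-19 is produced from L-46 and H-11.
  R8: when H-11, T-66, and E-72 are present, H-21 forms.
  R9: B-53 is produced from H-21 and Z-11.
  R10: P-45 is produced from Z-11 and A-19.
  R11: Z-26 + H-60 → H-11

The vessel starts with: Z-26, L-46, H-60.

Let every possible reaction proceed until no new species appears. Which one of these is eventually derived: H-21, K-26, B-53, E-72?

Z-26 and H-60 present → H-11 forms (R11).
L-46 and H-11 present → A-19 forms (R7).
A-19 and H-11 present → Z-11 forms (R2).
Z-11 and A-19 present → P-45 forms (R10).
H-60 and P-45 present → E-72 forms (R5).
B-53 would need H-21 and Z-11 (R9), but H-21 never forms. K-26 would need H-60 and T-66 (R1), but T-66 never forms. H-21 would need H-11, T-66, and E-72 (R8), but T-66 never forms.

E-72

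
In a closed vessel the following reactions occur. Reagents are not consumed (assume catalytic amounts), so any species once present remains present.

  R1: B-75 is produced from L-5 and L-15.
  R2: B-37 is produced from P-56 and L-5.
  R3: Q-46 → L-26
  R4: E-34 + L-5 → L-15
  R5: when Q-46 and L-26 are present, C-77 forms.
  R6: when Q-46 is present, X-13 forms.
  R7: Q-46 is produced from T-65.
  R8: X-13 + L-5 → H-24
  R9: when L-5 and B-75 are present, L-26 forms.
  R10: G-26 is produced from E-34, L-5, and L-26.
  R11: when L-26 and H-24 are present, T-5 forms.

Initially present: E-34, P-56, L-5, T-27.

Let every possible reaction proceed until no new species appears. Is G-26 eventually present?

Yes

E-34 and L-5 present → L-15 forms (R4).
L-5 and L-15 present → B-75 forms (R1).
L-5 and B-75 present → L-26 forms (R9).
E-34, L-5, and L-26 present → G-26 forms (R10).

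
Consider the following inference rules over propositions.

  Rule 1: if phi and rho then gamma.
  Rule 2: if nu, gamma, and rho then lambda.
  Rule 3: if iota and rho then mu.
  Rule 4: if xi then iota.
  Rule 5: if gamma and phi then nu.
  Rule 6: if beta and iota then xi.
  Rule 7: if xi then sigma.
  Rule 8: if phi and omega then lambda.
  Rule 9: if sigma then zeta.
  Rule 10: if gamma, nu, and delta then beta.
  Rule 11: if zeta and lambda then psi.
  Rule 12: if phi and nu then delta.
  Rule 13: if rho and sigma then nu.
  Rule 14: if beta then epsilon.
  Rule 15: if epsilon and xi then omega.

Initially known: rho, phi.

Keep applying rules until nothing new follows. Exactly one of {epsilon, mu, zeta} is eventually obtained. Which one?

epsilon

From phi and rho, Rule 1 gives gamma.
From gamma and phi, Rule 5 gives nu.
phi and nu hold, so delta follows (Rule 12).
From gamma, nu, and delta, Rule 10 gives beta.
beta holds, so epsilon follows (Rule 14).
mu would need iota and rho (Rule 3), but iota is never established. zeta would need sigma (Rule 9), but sigma is never established.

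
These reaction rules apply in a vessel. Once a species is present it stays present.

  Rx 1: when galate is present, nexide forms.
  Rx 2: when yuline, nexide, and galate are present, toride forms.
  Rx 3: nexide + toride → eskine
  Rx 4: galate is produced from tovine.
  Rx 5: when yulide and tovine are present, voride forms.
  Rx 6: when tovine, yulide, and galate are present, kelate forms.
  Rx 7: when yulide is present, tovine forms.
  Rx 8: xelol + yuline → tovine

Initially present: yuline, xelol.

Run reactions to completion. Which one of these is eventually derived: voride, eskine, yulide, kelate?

xelol and yuline present → tovine forms (Rx 8).
tovine present → galate forms (Rx 4).
galate present → nexide forms (Rx 1).
yuline, nexide, and galate present → toride forms (Rx 2).
nexide and toride present → eskine forms (Rx 3).
voride would need yulide and tovine (Rx 5), but yulide never forms. No rule produces yulide, and it is not given. kelate would need tovine, yulide, and galate (Rx 6), but yulide never forms.

eskine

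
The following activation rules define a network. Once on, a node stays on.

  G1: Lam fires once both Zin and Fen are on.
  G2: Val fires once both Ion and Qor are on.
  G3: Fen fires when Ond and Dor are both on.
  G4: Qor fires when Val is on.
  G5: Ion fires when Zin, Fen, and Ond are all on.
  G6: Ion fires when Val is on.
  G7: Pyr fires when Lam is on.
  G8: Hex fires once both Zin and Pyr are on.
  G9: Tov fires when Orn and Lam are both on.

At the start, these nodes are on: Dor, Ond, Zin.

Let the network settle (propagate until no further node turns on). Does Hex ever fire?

G3: Ond and Dor on → Fen on.
Zin and Fen are on, so Lam fires (G1).
Lam is on, so Pyr fires (G7).
G8: Zin and Pyr on → Hex on.

Yes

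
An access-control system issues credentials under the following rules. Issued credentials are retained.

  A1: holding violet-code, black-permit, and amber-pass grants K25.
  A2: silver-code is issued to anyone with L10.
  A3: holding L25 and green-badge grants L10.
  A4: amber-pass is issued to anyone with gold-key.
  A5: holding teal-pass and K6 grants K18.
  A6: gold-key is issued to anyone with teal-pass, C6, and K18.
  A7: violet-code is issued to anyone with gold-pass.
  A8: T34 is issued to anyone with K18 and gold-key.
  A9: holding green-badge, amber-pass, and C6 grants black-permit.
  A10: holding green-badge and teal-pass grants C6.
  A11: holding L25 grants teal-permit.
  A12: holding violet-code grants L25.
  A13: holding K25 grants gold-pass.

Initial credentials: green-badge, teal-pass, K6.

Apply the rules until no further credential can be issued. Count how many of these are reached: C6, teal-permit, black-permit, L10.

Holding green-badge and teal-pass grants C6 (A10).
Holding teal-pass and K6 grants K18 (A5).
Holding teal-pass, C6, and K18 grants gold-key (A6).
Holding gold-key grants amber-pass (A4).
Holding green-badge, amber-pass, and C6 grants black-permit (A9).
C6: reached.
teal-permit would need L25 (A11), but L25 is never granted.
black-permit: reached.
L10 would need L25 and green-badge (A3), but L25 is never granted.
Reached: C6 and black-permit — 2 of the 4.

2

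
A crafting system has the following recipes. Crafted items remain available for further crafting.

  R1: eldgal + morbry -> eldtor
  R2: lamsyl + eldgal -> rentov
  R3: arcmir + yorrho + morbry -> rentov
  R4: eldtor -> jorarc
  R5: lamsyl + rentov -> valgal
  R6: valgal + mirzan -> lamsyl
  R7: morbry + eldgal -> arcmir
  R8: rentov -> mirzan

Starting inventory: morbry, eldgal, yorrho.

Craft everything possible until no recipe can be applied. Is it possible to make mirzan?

Using R7, morbry and eldgal make arcmir.
Using R3, arcmir, yorrho, and morbry make rentov.
Using R8, rentov makes mirzan.

Yes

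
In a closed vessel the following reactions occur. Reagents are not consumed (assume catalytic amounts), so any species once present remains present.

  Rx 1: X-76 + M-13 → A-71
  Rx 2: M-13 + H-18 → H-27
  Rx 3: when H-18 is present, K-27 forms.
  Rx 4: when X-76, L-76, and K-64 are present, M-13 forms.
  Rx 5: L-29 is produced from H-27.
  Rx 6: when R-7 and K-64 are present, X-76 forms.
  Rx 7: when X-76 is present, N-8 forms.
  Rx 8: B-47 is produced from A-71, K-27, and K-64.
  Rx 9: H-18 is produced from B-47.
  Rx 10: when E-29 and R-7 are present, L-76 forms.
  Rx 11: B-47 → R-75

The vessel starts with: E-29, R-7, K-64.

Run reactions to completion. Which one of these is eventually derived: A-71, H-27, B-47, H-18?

R-7 and K-64 present → X-76 forms (Rx 6).
E-29 and R-7 present → L-76 forms (Rx 10).
X-76, L-76, and K-64 present → M-13 forms (Rx 4).
X-76 and M-13 present → A-71 forms (Rx 1).
B-47 would need A-71, K-27, and K-64 (Rx 8), but K-27 never forms. H-18 would need B-47 (Rx 9), but B-47 never forms. H-27 would need M-13 and H-18 (Rx 2), but H-18 never forms.

A-71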